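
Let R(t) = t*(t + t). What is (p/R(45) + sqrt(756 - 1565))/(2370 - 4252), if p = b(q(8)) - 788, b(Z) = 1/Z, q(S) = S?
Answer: 2101/20325600 - I*sqrt(809)/1882 ≈ 0.00010337 - 0.015113*I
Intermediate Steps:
R(t) = 2*t**2 (R(t) = t*(2*t) = 2*t**2)
p = -6303/8 (p = 1/8 - 788 = -6303/8 ≈ -787.88)
(p/R(45) + sqrt(756 - 1565))/(2370 - 4252) = (-6303/(8*(2*45**2)) + sqrt(756 - 1565))/(2370 - 4252) = (-6303/(8*(2*2025)) + sqrt(-809))/(-1882) = (-6303/8/4050 + I*sqrt(809))*(-1/1882) = (-6303/8*1/4050 + I*sqrt(809))*(-1/1882) = (-2101/10800 + I*sqrt(809))*(-1/1882) = 2101/20325600 - I*sqrt(809)/1882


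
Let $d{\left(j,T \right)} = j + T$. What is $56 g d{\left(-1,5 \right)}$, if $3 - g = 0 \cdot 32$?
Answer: $672$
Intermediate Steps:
$d{\left(j,T \right)} = T + j$
$g = 3$ ($g = 3 - 0 \cdot 32 = 3 - 0 = 3 + 0 = 3$)
$56 g d{\left(-1,5 \right)} = 56 \cdot 3 \left(5 - 1\right) = 168 \cdot 4 = 672$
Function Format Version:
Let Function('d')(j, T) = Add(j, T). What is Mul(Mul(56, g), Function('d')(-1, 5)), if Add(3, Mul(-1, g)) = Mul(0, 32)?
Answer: 672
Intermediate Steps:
Function('d')(j, T) = Add(T, j)
g = 3 (g = Add(3, Mul(-1, Mul(0, 32))) = Add(3, Mul(-1, 0)) = Add(3, 0) = 3)
Mul(Mul(56, g), Function('d')(-1, 5)) = Mul(Mul(56, 3), Add(5, -1)) = Mul(168, 4) = 672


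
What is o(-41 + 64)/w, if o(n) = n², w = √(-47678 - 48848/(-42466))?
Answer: -529*I*√859785788166/202464510 ≈ -2.4227*I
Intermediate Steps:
w = 5*I*√859785788166/21233 (w = √(-47678 - 48848*(-1/42466)) = √(-47678 + 24424/21233) = √(-1012322550/21233) = 5*I*√859785788166/21233 ≈ 218.35*I)
o(-41 + 64)/w = (-41 + 64)²/((5*I*√859785788166/21233)) = 23²*(-I*√859785788166/202464510) = 529*(-I*√859785788166/202464510) = -529*I*√859785788166/202464510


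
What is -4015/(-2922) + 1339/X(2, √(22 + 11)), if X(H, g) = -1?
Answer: -3908543/2922 ≈ -1337.6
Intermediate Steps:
-4015/(-2922) + 1339/X(2, √(22 + 11)) = -4015/(-2922) + 1339/(-1) = -4015*(-1/2922) + 1339*(-1) = 4015/2922 - 1339 = -3908543/2922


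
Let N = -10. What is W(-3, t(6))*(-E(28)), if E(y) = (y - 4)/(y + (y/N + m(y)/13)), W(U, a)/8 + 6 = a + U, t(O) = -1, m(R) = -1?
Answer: 124800/1633 ≈ 76.424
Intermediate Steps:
W(U, a) = -48 + 8*U + 8*a (W(U, a) = -48 + 8*(a + U) = -48 + 8*(U + a) = -48 + (8*U + 8*a) = -48 + 8*U + 8*a)
E(y) = (-4 + y)/(-1/13 + 9*y/10) (E(y) = (y - 4)/(y + (y/(-10) - 1/13)) = (-4 + y)/(y + (y*(-⅒) - 1*1/13)) = (-4 + y)/(y + (-y/10 - 1/13)) = (-4 + y)/(y + (-1/13 - y/10)) = (-4 + y)/(-1/13 + 9*y/10))
W(-3, t(6))*(-E(28)) = (-48 + 8*(-3) + 8*(-1))*(-130*(-4 + 28)/(-10 + 117*28)) = (-48 - 24 - 8)*(-130*24/(-10 + 3276)) = -(-80)*130*24/3266 = -(-80)*130*(1/3266)*24 = -(-80)*1560/1633 = -80*(-1560/1633) = 124800/1633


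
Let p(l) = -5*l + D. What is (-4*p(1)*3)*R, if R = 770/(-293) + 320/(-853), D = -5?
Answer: -90068400/249929 ≈ -360.38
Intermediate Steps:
p(l) = -5 - 5*l (p(l) = -5*l - 5 = -5 - 5*l)
R = -750570/249929 (R = 770*(-1/293) + 320*(-1/853) = -770/293 - 320/853 = -750570/249929 ≈ -3.0031)
(-4*p(1)*3)*R = (-4*(-5 - 5*1)*3)*(-750570/249929) = (-4*(-5 - 5)*3)*(-750570/249929) = (-4*(-10)*3)*(-750570/249929) = (40*3)*(-750570/249929) = 120*(-750570/249929) = -90068400/249929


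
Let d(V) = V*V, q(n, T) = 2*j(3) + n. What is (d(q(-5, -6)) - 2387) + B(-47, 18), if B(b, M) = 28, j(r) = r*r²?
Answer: 42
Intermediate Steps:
j(r) = r³
q(n, T) = 54 + n (q(n, T) = 2*3³ + n = 2*27 + n = 54 + n)
d(V) = V²
(d(q(-5, -6)) - 2387) + B(-47, 18) = ((54 - 5)² - 2387) + 28 = (49² - 2387) + 28 = (2401 - 2387) + 28 = 14 + 28 = 42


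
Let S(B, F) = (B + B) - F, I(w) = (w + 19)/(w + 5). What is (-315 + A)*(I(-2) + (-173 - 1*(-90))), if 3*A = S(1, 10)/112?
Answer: 1534796/63 ≈ 24362.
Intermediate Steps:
I(w) = (19 + w)/(5 + w)
S(B, F) = -F + 2*B (S(B, F) = 2*B - F = -F + 2*B)
A = -1/42 (A = ((-1*10 + 2*1)/112)/3 = ((-10 + 2)*(1/112))/3 = (-8*1/112)/3 = (⅓)*(-1/14) = -1/42 ≈ -0.023810)
(-315 + A)*(I(-2) + (-173 - 1*(-90))) = (-315 - 1/42)*((19 - 2)/(5 - 2) + (-173 - 1*(-90))) = -13231*(17/3 + (-173 + 90))/42 = -13231*((⅓)*17 - 83)/42 = -13231*(17/3 - 83)/42 = -13231/42*(-232/3) = 1534796/63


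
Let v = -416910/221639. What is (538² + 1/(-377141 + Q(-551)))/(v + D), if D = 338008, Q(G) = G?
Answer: 24229726914181833/28294923916189784 ≈ 0.85633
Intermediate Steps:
v = -416910/221639 (v = -416910*1/221639 = -416910/221639 ≈ -1.8810)
(538² + 1/(-377141 + Q(-551)))/(v + D) = (538² + 1/(-377141 - 551))/(-416910/221639 + 338008) = (289444 + 1/(-377692))/(74915338202/221639) = (289444 - 1/377692)*(221639/74915338202) = (109320683247/377692)*(221639/74915338202) = 24229726914181833/28294923916189784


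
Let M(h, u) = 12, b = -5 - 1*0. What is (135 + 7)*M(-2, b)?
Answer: 1704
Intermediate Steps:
b = -5 (b = -5 + 0 = -5)
(135 + 7)*M(-2, b) = (135 + 7)*12 = 142*12 = 1704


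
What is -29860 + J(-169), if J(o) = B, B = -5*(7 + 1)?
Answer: -29900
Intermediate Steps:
B = -40 (B = -5*8 = -40)
J(o) = -40
-29860 + J(-169) = -29860 - 40 = -29900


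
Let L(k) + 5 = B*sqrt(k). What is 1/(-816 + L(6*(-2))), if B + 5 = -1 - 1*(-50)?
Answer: -821/697273 - 88*I*sqrt(3)/697273 ≈ -0.0011774 - 0.0002186*I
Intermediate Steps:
B = 44 (B = -5 + (-1 - 1*(-50)) = -5 + (-1 + 50) = -5 + 49 = 44)
L(k) = -5 + 44*sqrt(k)
1/(-816 + L(6*(-2))) = 1/(-816 + (-5 + 44*sqrt(6*(-2)))) = 1/(-816 + (-5 + 44*sqrt(-12))) = 1/(-816 + (-5 + 44*(2*I*sqrt(3)))) = 1/(-816 + (-5 + 88*I*sqrt(3))) = 1/(-821 + 88*I*sqrt(3))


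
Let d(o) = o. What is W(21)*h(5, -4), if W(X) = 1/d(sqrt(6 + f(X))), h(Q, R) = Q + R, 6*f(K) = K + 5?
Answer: sqrt(93)/31 ≈ 0.31109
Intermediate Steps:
f(K) = 5/6 + K/6 (f(K) = (K + 5)/6 = (5 + K)/6 = 5/6 + K/6)
W(X) = 1/sqrt(41/6 + X/6) (W(X) = 1/(sqrt(6 + (5/6 + X/6))) = 1/(sqrt(41/6 + X/6)) = 1/sqrt(41/6 + X/6))
W(21)*h(5, -4) = (sqrt(6)/sqrt(41 + 21))*(5 - 4) = (sqrt(6)/sqrt(62))*1 = (sqrt(6)*(sqrt(62)/62))*1 = (sqrt(93)/31)*1 = sqrt(93)/31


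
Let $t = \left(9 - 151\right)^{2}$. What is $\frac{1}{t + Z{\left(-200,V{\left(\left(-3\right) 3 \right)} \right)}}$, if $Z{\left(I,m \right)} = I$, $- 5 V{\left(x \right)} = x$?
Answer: $\frac{1}{19964} \approx 5.009 \cdot 10^{-5}$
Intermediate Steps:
$V{\left(x \right)} = - \frac{x}{5}$
$t = 20164$ ($t = \left(-142\right)^{2} = 20164$)
$\frac{1}{t + Z{\left(-200,V{\left(\left(-3\right) 3 \right)} \right)}} = \frac{1}{20164 - 200} = \frac{1}{19964}$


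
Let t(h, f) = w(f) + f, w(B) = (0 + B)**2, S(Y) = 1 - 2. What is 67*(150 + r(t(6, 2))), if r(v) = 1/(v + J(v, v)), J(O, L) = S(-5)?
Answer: 50317/5 ≈ 10063.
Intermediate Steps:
S(Y) = -1
J(O, L) = -1
w(B) = B**2
t(h, f) = f + f**2 (t(h, f) = f**2 + f = f + f**2)
r(v) = 1/(-1 + v) (r(v) = 1/(v - 1) = 1/(-1 + v))
67*(150 + r(t(6, 2))) = 67*(150 + 1/(-1 + 2*(1 + 2))) = 67*(150 + 1/(-1 + 2*3)) = 67*(150 + 1/(-1 + 6)) = 67*(150 + 1/5) = 67*(751/5) = 50317/5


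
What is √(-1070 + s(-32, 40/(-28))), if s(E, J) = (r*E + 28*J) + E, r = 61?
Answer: I*√3094 ≈ 55.624*I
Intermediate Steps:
s(E, J) = 28*J + 62*E (s(E, J) = (61*E + 28*J) + E = (28*J + 61*E) + E = 28*J + 62*E)
√(-1070 + s(-32, 40/(-28))) = √(-1070 + (28*(40/(-28)) + 62*(-32))) = √(-1070 + (28*(40*(-1/28)) - 1984)) = √(-1070 + (28*(-10/7) - 1984)) = √(-1070 + (-40 - 1984)) = √(-1070 - 2024) = √(-3094) = I*√3094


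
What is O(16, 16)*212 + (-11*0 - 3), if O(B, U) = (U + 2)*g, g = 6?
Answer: 22893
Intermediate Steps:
O(B, U) = 12 + 6*U (O(B, U) = (U + 2)*6 = (2 + U)*6 = 12 + 6*U)
O(16, 16)*212 + (-11*0 - 3) = (12 + 6*16)*212 + (-11*0 - 3) = (12 + 96)*212 + (0 - 3) = 108*212 - 3 = 22896 - 3 = 22893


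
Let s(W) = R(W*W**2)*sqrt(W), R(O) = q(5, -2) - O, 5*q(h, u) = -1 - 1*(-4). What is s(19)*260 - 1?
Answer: -1 - 1783184*sqrt(19) ≈ -7.7727e+6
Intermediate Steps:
q(h, u) = 3/5 (q(h, u) = (-1 - 1*(-4))/5 = (-1 + 4)/5 = (1/5)*3 = 3/5)
R(O) = 3/5 - O
s(W) = sqrt(W)*(3/5 - W**3) (s(W) = (3/5 - W*W**2)*sqrt(W) = (3/5 - W**3)*sqrt(W) = sqrt(W)*(3/5 - W**3))
s(19)*260 - 1 = (sqrt(19)*(3/5 - 1*19**3))*260 - 1 = (sqrt(19)*(3/5 - 1*6859))*260 - 1 = (sqrt(19)*(3/5 - 6859))*260 - 1 = (sqrt(19)*(-34292/5))*260 - 1 = -34292*sqrt(19)/5*260 - 1 = -1783184*sqrt(19) - 1 = -1 - 1783184*sqrt(19)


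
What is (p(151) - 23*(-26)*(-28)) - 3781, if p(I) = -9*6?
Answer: -20579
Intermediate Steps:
p(I) = -54
(p(151) - 23*(-26)*(-28)) - 3781 = (-54 - 23*(-26)*(-28)) - 3781 = (-54 + 598*(-28)) - 3781 = (-54 - 16744) - 3781 = -16798 - 3781 = -20579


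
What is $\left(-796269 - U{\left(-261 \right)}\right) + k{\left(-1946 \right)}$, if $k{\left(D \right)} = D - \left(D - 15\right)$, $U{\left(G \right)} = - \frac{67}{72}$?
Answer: $- \frac{57330221}{72} \approx -7.9625 \cdot 10^{5}$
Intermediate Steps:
$U{\left(G \right)} = - \frac{67}{72}$ ($U{\left(G \right)} = \left(-67\right) \frac{1}{72} = - \frac{67}{72}$)
$k{\left(D \right)} = 15$ ($k{\left(D \right)} = D - \left(-15 + D\right) = 15$)
$\left(-796269 - U{\left(-261 \right)}\right) + k{\left(-1946 \right)} = \left(-796269 - - \frac{67}{72}\right) + 15 = \left(-796269 + \frac{67}{72}\right) + 15 = - \frac{57331301}{72} + 15 = - \frac{57330221}{72}$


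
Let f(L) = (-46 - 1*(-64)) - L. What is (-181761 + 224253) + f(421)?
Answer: 42089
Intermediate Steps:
f(L) = 18 - L (f(L) = (-46 + 64) - L = 18 - L)
(-181761 + 224253) + f(421) = (-181761 + 224253) + (18 - 1*421) = 42492 + (18 - 421) = 42492 - 403 = 42089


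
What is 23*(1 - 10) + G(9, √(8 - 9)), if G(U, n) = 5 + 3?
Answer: -199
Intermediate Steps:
G(U, n) = 8
23*(1 - 10) + G(9, √(8 - 9)) = 23*(1 - 10) + 8 = 23*(-9) + 8 = -207 + 8 = -199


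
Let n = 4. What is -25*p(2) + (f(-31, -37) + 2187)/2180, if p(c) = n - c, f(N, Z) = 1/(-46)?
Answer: -4913399/100280 ≈ -48.997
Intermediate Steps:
f(N, Z) = -1/46
p(c) = 4 - c
-25*p(2) + (f(-31, -37) + 2187)/2180 = -25*(4 - 1*2) + (-1/46 + 2187)/2180 = -25*(4 - 2) + (100601/46)*(1/2180) = -25*2 + 100601/100280 = -50 + 100601/100280 = -4913399/100280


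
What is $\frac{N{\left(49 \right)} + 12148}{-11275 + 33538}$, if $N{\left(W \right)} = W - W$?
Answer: $\frac{12148}{22263} \approx 0.54566$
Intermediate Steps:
$N{\left(W \right)} = 0$
$\frac{N{\left(49 \right)} + 12148}{-11275 + 33538} = \frac{0 + 12148}{-11275 + 33538} = \frac{12148}{22263}$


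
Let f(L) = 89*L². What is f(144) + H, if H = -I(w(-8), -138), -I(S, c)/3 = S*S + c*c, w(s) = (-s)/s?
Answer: 1902639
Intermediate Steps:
w(s) = -1
I(S, c) = -3*S² - 3*c² (I(S, c) = -3*(S*S + c*c) = -3*(S² + c²) = -3*S² - 3*c²)
H = 57135 (H = -(-3*(-1)² - 3*(-138)²) = -(-3*1 - 3*19044) = -(-3 - 57132) = -1*(-57135) = 57135)
f(144) + H = 89*144² + 57135 = 89*20736 + 57135 = 1845504 + 57135 = 1902639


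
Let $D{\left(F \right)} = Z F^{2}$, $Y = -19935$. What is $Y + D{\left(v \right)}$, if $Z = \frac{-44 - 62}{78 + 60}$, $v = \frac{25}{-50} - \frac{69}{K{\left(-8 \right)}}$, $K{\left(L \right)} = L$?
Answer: $- \frac{88256885}{4416} \approx -19986.0$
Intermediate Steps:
$v = \frac{65}{8}$ ($v = \frac{25}{-50} - \frac{69}{-8} = 25 \left(- \frac{1}{50}\right) - - \frac{69}{8} = - \frac{1}{2} + \frac{69}{8} = \frac{65}{8} \approx 8.125$)
$Z = - \frac{53}{69}$ ($Z = - \frac{106}{138} = \left(-106\right) \frac{1}{138} = - \frac{53}{69} \approx -0.76812$)
$D{\left(F \right)} = - \frac{53 F^{2}}{69}$
$Y + D{\left(v \right)} = -19935 - \frac{53 \left(\frac{65}{8}\right)^{2}}{69} = -19935 - \frac{223925}{4416} = - \frac{88256885}{4416}$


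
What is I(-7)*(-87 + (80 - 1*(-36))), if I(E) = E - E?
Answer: 0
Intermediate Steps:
I(E) = 0
I(-7)*(-87 + (80 - 1*(-36))) = 0*(-87 + (80 - 1*(-36))) = 0*(-87 + (80 + 36)) = 0*(-87 + 116) = 0*29 = 0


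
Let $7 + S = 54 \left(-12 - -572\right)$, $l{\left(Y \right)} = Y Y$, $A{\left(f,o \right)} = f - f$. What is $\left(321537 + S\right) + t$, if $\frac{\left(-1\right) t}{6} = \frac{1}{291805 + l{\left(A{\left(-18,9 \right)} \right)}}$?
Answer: $\frac{102648244844}{291805} \approx 3.5177 \cdot 10^{5}$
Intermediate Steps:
$A{\left(f,o \right)} = 0$
$l{\left(Y \right)} = Y^{2}$
$t = - \frac{6}{291805}$ ($t = - \frac{6}{291805 + 0^{2}} = - \frac{6}{291805 + 0} = - \frac{6}{291805} \approx -2.0562 \cdot 10^{-5}$)
$S = 30233$ ($S = -7 + 54 \left(-12 - -572\right) = -7 + 54 \left(-12 + 572\right) = -7 + 54 \cdot 560 = -7 + 30240 = 30233$)
$\left(321537 + S\right) + t = \left(321537 + 30233\right) - \frac{6}{291805} = 351770 - \frac{6}{291805} = \frac{102648244844}{291805}$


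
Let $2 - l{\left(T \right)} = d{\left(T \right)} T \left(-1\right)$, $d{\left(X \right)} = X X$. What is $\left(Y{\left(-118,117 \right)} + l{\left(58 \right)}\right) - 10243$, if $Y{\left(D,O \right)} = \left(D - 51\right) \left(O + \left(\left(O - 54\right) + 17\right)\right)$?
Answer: $151578$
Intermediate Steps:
$d{\left(X \right)} = X^{2}$
$l{\left(T \right)} = 2 + T^{3}$ ($l{\left(T \right)} = 2 - T^{2} T \left(-1\right) = 2 - T^{3} \left(-1\right) = 2 - - T^{3} = 2 + T^{3}$)
$Y{\left(D,O \right)} = \left(-51 + D\right) \left(-37 + 2 O\right)$ ($Y{\left(D,O \right)} = \left(-51 + D\right) \left(O + \left(\left(-54 + O\right) + 17\right)\right) = \left(-51 + D\right) \left(O + \left(-37 + O\right)\right) = \left(-51 + D\right) \left(-37 + 2 O\right)$)
$\left(Y{\left(-118,117 \right)} + l{\left(58 \right)}\right) - 10243 = \left(\left(1887 - 11934 - -4366 + 2 \left(-118\right) 117\right) + \left(2 + 58^{3}\right)\right) - 10243 = \left(\left(1887 - 11934 + 4366 - 27612\right) + \left(2 + 195112\right)\right) - 10243 = \left(-33293 + 195114\right) - 10243 = 161821 - 10243 = 151578$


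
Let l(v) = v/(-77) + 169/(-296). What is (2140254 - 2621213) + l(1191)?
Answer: -10962383077/22792 ≈ -4.8098e+5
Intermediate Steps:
l(v) = -169/296 - v/77 (l(v) = v*(-1/77) + 169*(-1/296) = -v/77 - 169/296 = -169/296 - v/77)
(2140254 - 2621213) + l(1191) = (2140254 - 2621213) + (-169/296 - 1/77*1191) = -480959 + (-169/296 - 1191/77) = -480959 - 365549/22792 = -10962383077/22792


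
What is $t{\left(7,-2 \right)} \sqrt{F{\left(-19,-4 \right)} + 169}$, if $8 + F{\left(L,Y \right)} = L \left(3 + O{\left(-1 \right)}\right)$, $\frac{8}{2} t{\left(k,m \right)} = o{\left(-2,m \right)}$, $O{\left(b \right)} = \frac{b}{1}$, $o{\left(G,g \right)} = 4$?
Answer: $\sqrt{123} \approx 11.091$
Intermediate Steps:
$O{\left(b \right)} = b$ ($O{\left(b \right)} = b 1 = b$)
$t{\left(k,m \right)} = 1$ ($t{\left(k,m \right)} = \frac{1}{4} \cdot 4 = 1$)
$F{\left(L,Y \right)} = -8 + 2 L$ ($F{\left(L,Y \right)} = -8 + L \left(3 - 1\right) = -8 + L 2 = -8 + 2 L$)
$t{\left(7,-2 \right)} \sqrt{F{\left(-19,-4 \right)} + 169} = 1 \sqrt{\left(-8 + 2 \left(-19\right)\right) + 169} = 1 \sqrt{\left(-8 - 38\right) + 169} = 1 \sqrt{-46 + 169} = 1 \sqrt{123} = \sqrt{123}$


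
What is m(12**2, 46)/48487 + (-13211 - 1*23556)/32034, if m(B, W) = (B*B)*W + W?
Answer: 28774575139/1553232558 ≈ 18.526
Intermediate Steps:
m(B, W) = W + W*B**2 (m(B, W) = B**2*W + W = W*B**2 + W = W + W*B**2)
m(12**2, 46)/48487 + (-13211 - 1*23556)/32034 = (46*(1 + (12**2)**2))/48487 + (-13211 - 1*23556)/32034 = (46*(1 + 144**2))*(1/48487) + (-13211 - 23556)*(1/32034) = (46*(1 + 20736))*(1/48487) - 36767*1/32034 = (46*20737)*(1/48487) - 36767/32034 = 953902*(1/48487) - 36767/32034 = 953902/48487 - 36767/32034 = 28774575139/1553232558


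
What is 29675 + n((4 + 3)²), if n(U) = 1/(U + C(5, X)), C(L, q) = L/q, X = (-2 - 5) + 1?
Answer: 8576081/289 ≈ 29675.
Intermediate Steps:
X = -6 (X = -7 + 1 = -6)
n(U) = 1/(-⅚ + U) (n(U) = 1/(U + 5/(-6)) = 1/(U + 5*(-⅙)) = 1/(U - ⅚) = 1/(-⅚ + U))
29675 + n((4 + 3)²) = 29675 + 6/(-5 + 6*(4 + 3)²) = 29675 + 6/(-5 + 6*7²) = 29675 + 6/(-5 + 6*49) = 29675 + 6/(-5 + 294) = 29675 + 6/289 = 8576081/289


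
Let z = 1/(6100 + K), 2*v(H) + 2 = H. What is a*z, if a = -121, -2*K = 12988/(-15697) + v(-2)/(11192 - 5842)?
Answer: -10161452950/512306353597 ≈ -0.019835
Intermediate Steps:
v(H) = -1 + H/2
K = 34758597/83978950 (K = -(12988/(-15697) + (-1 + (½)*(-2))/(11192 - 5842))/2 = -(12988*(-1/15697) + (-1 - 1)/5350)/2 = -(-12988/15697 - 2*1/5350)/2 = -(-12988/15697 - 1/2675)/2 = -½*(-34758597/41989475) = 34758597/83978950 ≈ 0.41390)
z = 83978950/512306353597 (z = 1/(6100 + 34758597/83978950) = 1/(512306353597/83978950) = 83978950/512306353597 ≈ 0.00016392)
a*z = -121*83978950/512306353597 = -10161452950/512306353597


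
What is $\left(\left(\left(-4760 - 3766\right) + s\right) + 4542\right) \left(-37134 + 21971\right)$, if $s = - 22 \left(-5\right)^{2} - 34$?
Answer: $69264584$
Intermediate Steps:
$s = -584$ ($s = \left(-22\right) 25 - 34 = -550 - 34 = -584$)
$\left(\left(\left(-4760 - 3766\right) + s\right) + 4542\right) \left(-37134 + 21971\right) = \left(\left(\left(-4760 - 3766\right) - 584\right) + 4542\right) \left(-37134 + 21971\right) = \left(\left(-8526 - 584\right) + 4542\right) \left(-15163\right) = \left(-9110 + 4542\right) \left(-15163\right) = \left(-4568\right) \left(-15163\right) = 69264584$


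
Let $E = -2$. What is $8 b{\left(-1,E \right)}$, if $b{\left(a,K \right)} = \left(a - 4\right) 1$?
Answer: $-40$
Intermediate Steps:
$b{\left(a,K \right)} = -4 + a$ ($b{\left(a,K \right)} = \left(-4 + a\right) 1 = -4 + a$)
$8 b{\left(-1,E \right)} = 8 \left(-4 - 1\right) = 8 \left(-5\right) = -40$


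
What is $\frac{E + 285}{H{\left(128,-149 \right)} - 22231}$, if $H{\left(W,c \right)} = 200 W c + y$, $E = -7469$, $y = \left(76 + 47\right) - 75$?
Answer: $\frac{7184}{3836583} \approx 0.0018725$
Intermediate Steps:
$y = 48$ ($y = 123 - 75 = 48$)
$H{\left(W,c \right)} = 48 + 200 W c$ ($H{\left(W,c \right)} = 200 W c + 48 = 48 + 200 W c$)
$\frac{E + 285}{H{\left(128,-149 \right)} - 22231} = \frac{-7469 + 285}{\left(48 + 200 \cdot 128 \left(-149\right)\right) - 22231} = - \frac{7184}{\left(48 - 3814400\right) - 22231} = - \frac{7184}{-3814352 - 22231} = - \frac{7184}{-3836583} = \left(-7184\right) \left(- \frac{1}{3836583}\right) = \frac{7184}{3836583}$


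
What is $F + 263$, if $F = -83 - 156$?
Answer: $24$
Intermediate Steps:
$F = -239$ ($F = -83 - 156 = -239$)
$F + 263 = -239 + 263 = 24$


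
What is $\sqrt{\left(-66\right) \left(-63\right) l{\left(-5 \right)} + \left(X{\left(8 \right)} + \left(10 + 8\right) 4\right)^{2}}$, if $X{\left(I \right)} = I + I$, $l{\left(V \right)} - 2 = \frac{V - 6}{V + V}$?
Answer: $\frac{\sqrt{515845}}{5} \approx 143.64$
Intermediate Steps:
$l{\left(V \right)} = 2 + \frac{-6 + V}{2 V}$ ($l{\left(V \right)} = 2 + \frac{V - 6}{V + V} = 2 + \frac{-6 + V}{2 V}$)
$X{\left(I \right)} = 2 I$
$\sqrt{\left(-66\right) \left(-63\right) l{\left(-5 \right)} + \left(X{\left(8 \right)} + \left(10 + 8\right) 4\right)^{2}} = \sqrt{\left(-66\right) \left(-63\right) \left(\frac{5}{2} - \frac{3}{-5}\right) + \left(2 \cdot 8 + \left(10 + 8\right) 4\right)^{2}} = \sqrt{4158 \left(\frac{5}{2} - - \frac{3}{5}\right) + \left(16 + 18 \cdot 4\right)^{2}} = \sqrt{4158 \left(\frac{5}{2} + \frac{3}{5}\right) + \left(16 + 72\right)^{2}} = \sqrt{4158 \cdot \frac{31}{10} + 88^{2}} = \sqrt{\frac{64449}{5} + 7744} = \sqrt{\frac{103169}{5}} = \frac{\sqrt{515845}}{5}$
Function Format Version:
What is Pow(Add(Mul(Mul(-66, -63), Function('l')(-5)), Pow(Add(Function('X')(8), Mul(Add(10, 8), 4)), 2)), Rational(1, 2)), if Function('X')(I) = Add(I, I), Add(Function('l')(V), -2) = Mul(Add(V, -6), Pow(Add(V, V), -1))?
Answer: Mul(Rational(1, 5), Pow(515845, Rational(1, 2))) ≈ 143.64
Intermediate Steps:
Function('l')(V) = Add(2, Mul(Rational(1, 2), Pow(V, -1), Add(-6, V))) (Function('l')(V) = Add(2, Mul(Add(V, -6), Pow(Add(V, V), -1))) = Add(2, Mul(Add(-6, V), Pow(Mul(2, V), -1))) = Add(2, Mul(Add(-6, V), Mul(Rational(1, 2), Pow(V, -1)))) = Add(2, Mul(Rational(1, 2), Pow(V, -1), Add(-6, V))))
Function('X')(I) = Mul(2, I)
Pow(Add(Mul(Mul(-66, -63), Function('l')(-5)), Pow(Add(Function('X')(8), Mul(Add(10, 8), 4)), 2)), Rational(1, 2)) = Pow(Add(Mul(Mul(-66, -63), Add(Rational(5, 2), Mul(-3, Pow(-5, -1)))), Pow(Add(Mul(2, 8), Mul(Add(10, 8), 4)), 2)), Rational(1, 2)) = Pow(Add(Mul(4158, Add(Rational(5, 2), Mul(-3, Rational(-1, 5)))), Pow(Add(16, Mul(18, 4)), 2)), Rational(1, 2)) = Pow(Add(Mul(4158, Add(Rational(5, 2), Rational(3, 5))), Pow(Add(16, 72), 2)), Rational(1, 2)) = Pow(Add(Mul(4158, Rational(31, 10)), Pow(88, 2)), Rational(1, 2)) = Pow(Add(Rational(64449, 5), 7744), Rational(1, 2)) = Pow(Rational(103169, 5), Rational(1, 2)) = Mul(Rational(1, 5), Pow(515845, Rational(1, 2)))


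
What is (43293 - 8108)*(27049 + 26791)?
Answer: 1894360400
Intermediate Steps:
(43293 - 8108)*(27049 + 26791) = 35185*53840 = 1894360400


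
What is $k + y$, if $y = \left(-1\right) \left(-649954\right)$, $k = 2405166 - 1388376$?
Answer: $1666744$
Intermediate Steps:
$k = 1016790$ ($k = 2405166 - 1388376 = 1016790$)
$y = 649954$
$k + y = 1016790 + 649954 = 1666744$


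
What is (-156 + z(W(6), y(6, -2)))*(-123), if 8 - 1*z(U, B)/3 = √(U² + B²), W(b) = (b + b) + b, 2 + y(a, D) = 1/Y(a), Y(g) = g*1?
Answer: 16236 + 123*√11785/2 ≈ 22912.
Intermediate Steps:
Y(g) = g
y(a, D) = -2 + 1/a
W(b) = 3*b (W(b) = 2*b + b = 3*b)
z(U, B) = 24 - 3*√(B² + U²) (z(U, B) = 24 - 3*√(U² + B²) = 24 - 3*√(B² + U²))
(-156 + z(W(6), y(6, -2)))*(-123) = (-156 + (24 - 3*√((-2 + 1/6)² + (3*6)²)))*(-123) = (-156 + (24 - 3*√((-2 + ⅙)² + 18²)))*(-123) = (-156 + (24 - 3*√((-11/6)² + 324)))*(-123) = (-156 + (24 - 3*√(121/36 + 324)))*(-123) = (-156 + (24 - √11785/2))*(-123) = (-132 - √11785/2)*(-123) = 16236 + 123*√11785/2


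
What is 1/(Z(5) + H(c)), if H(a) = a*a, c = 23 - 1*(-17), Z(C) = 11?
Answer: 1/1611 ≈ 0.00062073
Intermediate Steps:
c = 40 (c = 23 + 17 = 40)
H(a) = a**2
1/(Z(5) + H(c)) = 1/(11 + 40**2) = 1/(11 + 1600) = 1/1611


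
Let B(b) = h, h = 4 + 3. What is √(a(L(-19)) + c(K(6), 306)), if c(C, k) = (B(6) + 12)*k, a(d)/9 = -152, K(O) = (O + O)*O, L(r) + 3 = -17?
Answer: 3*√494 ≈ 66.678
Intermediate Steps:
L(r) = -20 (L(r) = -3 - 17 = -20)
h = 7
K(O) = 2*O² (K(O) = (2*O)*O = 2*O²)
B(b) = 7
a(d) = -1368 (a(d) = 9*(-152) = -1368)
c(C, k) = 19*k (c(C, k) = (7 + 12)*k = 19*k)
√(a(L(-19)) + c(K(6), 306)) = √(-1368 + 19*306) = √(-1368 + 5814) = √4446 = 3*√494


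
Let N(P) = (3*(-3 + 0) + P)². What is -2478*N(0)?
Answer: -200718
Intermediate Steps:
N(P) = (-9 + P)² (N(P) = (3*(-3) + P)² = (-9 + P)²)
-2478*N(0) = -2478*(-9 + 0)² = -2478*(-9)² = -2478*81 = -21*9558 = -200718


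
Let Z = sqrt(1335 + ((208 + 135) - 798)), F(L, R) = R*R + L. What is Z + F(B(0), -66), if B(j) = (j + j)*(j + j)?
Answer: 4356 + 4*sqrt(55) ≈ 4385.7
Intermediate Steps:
B(j) = 4*j**2 (B(j) = (2*j)*(2*j) = 4*j**2)
F(L, R) = L + R**2 (F(L, R) = R**2 + L = L + R**2)
Z = 4*sqrt(55) (Z = sqrt(1335 + (343 - 798)) = sqrt(1335 - 455) = sqrt(880) = 4*sqrt(55) ≈ 29.665)
Z + F(B(0), -66) = 4*sqrt(55) + (4*0**2 + (-66)**2) = 4*sqrt(55) + (4*0 + 4356) = 4*sqrt(55) + (0 + 4356) = 4*sqrt(55) + 4356 = 4356 + 4*sqrt(55)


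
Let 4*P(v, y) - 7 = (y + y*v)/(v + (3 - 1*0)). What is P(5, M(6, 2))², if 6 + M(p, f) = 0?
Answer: 25/64 ≈ 0.39063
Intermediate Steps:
M(p, f) = -6 (M(p, f) = -6 + 0 = -6)
P(v, y) = 7/4 + (y + v*y)/(4*(3 + v)) (P(v, y) = 7/4 + ((y + y*v)/(v + (3 - 1*0)))/4 = 7/4 + ((y + v*y)/(v + (3 + 0)))/4 = 7/4 + ((y + v*y)/(v + 3))/4 = 7/4 + ((y + v*y)/(3 + v))/4 = 7/4 + (y + v*y)/(4*(3 + v)))
P(5, M(6, 2))² = ((21 - 6 + 7*5 + 5*(-6))/(4*(3 + 5)))² = ((¼)*(21 - 6 + 35 - 30)/8)² = ((¼)*(⅛)*20)² = (5/8)² = 25/64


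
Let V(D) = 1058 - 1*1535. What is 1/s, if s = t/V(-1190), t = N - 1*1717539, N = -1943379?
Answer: 159/1220306 ≈ 0.00013030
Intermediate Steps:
V(D) = -477 (V(D) = 1058 - 1535 = -477)
t = -3660918 (t = -1943379 - 1*1717539 = -1943379 - 1717539 = -3660918)
s = 1220306/159 (s = -3660918/(-477) = -3660918*(-1/477) = 1220306/159 ≈ 7674.9)
1/s = 1/(1220306/159) = 159/1220306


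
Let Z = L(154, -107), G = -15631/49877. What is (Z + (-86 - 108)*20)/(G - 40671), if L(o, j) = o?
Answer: 92920851/1014281549 ≈ 0.091612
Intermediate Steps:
G = -15631/49877 (G = -15631*1/49877 = -15631/49877 ≈ -0.31339)
Z = 154
(Z + (-86 - 108)*20)/(G - 40671) = (154 + (-86 - 108)*20)/(-15631/49877 - 40671) = (154 - 194*20)/(-2028563098/49877) = (154 - 3880)*(-49877/2028563098) = -3726*(-49877/2028563098) = 92920851/1014281549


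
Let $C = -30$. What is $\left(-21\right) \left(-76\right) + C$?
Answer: $1566$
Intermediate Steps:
$\left(-21\right) \left(-76\right) + C = \left(-21\right) \left(-76\right) - 30 = 1596 - 30 = 1566$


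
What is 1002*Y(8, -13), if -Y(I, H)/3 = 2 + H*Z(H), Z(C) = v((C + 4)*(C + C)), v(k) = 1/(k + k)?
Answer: -11857/2 ≈ -5928.5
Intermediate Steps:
v(k) = 1/(2*k)
Z(C) = 1/(4*C*(4 + C)) (Z(C) = 1/(2*(((C + 4)*(C + C)))) = 1/(2*(((4 + C)*(2*C)))) = 1/(2*((2*C*(4 + C)))) = (1/(2*C*(4 + C)))/2 = 1/(4*C*(4 + C)))
Y(I, H) = -6 - 3/(4*(4 + H)) (Y(I, H) = -3*(2 + H*(1/(4*H*(4 + H)))) = -3*(2 + 1/(4*(4 + H))) = -6 - 3/(4*(4 + H)))
1002*Y(8, -13) = 1002*(3*(-33 - 8*(-13))/(4*(4 - 13))) = 1002*((¾)*(-33 + 104)/(-9)) = 1002*((¾)*(-⅑)*71) = 1002*(-71/12) = -11857/2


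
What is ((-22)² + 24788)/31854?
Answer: 4212/5309 ≈ 0.79337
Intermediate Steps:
((-22)² + 24788)/31854 = (484 + 24788)*(1/31854) = 25272*(1/31854) = 4212/5309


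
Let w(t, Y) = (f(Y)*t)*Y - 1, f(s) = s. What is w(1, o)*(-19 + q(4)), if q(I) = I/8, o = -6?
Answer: -1295/2 ≈ -647.50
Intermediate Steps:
q(I) = I/8 (q(I) = I*(1/8) = I/8)
w(t, Y) = -1 + t*Y**2 (w(t, Y) = (Y*t)*Y - 1 = t*Y**2 - 1 = -1 + t*Y**2)
w(1, o)*(-19 + q(4)) = (-1 + 1*(-6)**2)*(-19 + (1/8)*4) = (-1 + 1*36)*(-19 + 1/2) = (-1 + 36)*(-37/2) = 35*(-37/2) = -1295/2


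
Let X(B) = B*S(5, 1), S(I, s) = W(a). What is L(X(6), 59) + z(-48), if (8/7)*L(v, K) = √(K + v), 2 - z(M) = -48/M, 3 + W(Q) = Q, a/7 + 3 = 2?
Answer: 1 + 7*I/8 ≈ 1.0 + 0.875*I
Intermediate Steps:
a = -7 (a = -21 + 7*2 = -21 + 14 = -7)
W(Q) = -3 + Q
S(I, s) = -10 (S(I, s) = -3 - 7 = -10)
X(B) = -10*B (X(B) = B*(-10) = -10*B)
z(M) = 2 + 48/M (z(M) = 2 - (-48)/M = 2 + 48/M)
L(v, K) = 7*√(K + v)/8
L(X(6), 59) + z(-48) = 7*√(59 - 10*6)/8 + (2 + 48/(-48)) = 7*√(59 - 60)/8 + (2 + 48*(-1/48)) = 7*√(-1)/8 + (2 - 1) = 7*I/8 + 1 = 1 + 7*I/8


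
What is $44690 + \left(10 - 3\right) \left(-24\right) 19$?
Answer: $41498$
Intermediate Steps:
$44690 + \left(10 - 3\right) \left(-24\right) 19 = 44690 + 7 \left(-24\right) 19 = 44690 - 3192 = 41498$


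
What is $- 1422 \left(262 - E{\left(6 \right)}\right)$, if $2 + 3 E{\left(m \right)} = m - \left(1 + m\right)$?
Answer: $-373986$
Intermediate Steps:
$E{\left(m \right)} = -1$ ($E{\left(m \right)} = - \frac{2}{3} + \frac{m - \left(1 + m\right)}{3} = - \frac{2}{3} + \frac{1}{3} \left(-1\right) = - \frac{2}{3} - \frac{1}{3} = -1$)
$- 1422 \left(262 - E{\left(6 \right)}\right) = - 1422 \left(262 - -1\right) = - 1422 \left(262 + 1\right) = \left(-1422\right) 263 = -373986$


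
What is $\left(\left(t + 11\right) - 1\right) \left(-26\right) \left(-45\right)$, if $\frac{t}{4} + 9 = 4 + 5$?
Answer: $11700$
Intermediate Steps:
$t = 0$ ($t = -36 + 4 \left(4 + 5\right) = -36 + 4 \cdot 9 = -36 + 36 = 0$)
$\left(\left(t + 11\right) - 1\right) \left(-26\right) \left(-45\right) = \left(\left(0 + 11\right) - 1\right) \left(-26\right) \left(-45\right) = \left(11 - 1\right) \left(-26\right) \left(-45\right) = 10 \left(-26\right) \left(-45\right) = \left(-260\right) \left(-45\right) = 11700$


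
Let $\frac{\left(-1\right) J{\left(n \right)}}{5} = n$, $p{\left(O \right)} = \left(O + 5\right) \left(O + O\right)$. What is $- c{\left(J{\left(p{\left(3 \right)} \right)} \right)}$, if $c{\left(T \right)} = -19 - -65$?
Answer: $-46$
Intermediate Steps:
$p{\left(O \right)} = 2 O \left(5 + O\right)$ ($p{\left(O \right)} = \left(5 + O\right) 2 O = 2 O \left(5 + O\right)$)
$J{\left(n \right)} = - 5 n$
$c{\left(T \right)} = 46$ ($c{\left(T \right)} = -19 + 65 = 46$)
$- c{\left(J{\left(p{\left(3 \right)} \right)} \right)} = \left(-1\right) 46 = -46$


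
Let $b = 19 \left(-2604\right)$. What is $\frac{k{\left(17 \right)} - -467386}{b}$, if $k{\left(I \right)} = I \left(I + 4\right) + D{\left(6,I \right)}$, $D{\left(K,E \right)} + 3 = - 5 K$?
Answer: $- \frac{233855}{24738} \approx -9.4533$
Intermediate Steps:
$D{\left(K,E \right)} = -3 - 5 K$
$k{\left(I \right)} = -33 + I \left(4 + I\right)$ ($k{\left(I \right)} = I \left(I + 4\right) - 33 = I \left(4 + I\right) - 33 = -33 + I \left(4 + I\right)$)
$b = -49476$
$\frac{k{\left(17 \right)} - -467386}{b} = \frac{\left(-33 + 17^{2} + 4 \cdot 17\right) - -467386}{-49476} = \left(\left(-33 + 289 + 68\right) + 467386\right) \left(- \frac{1}{49476}\right) = \left(324 + 467386\right) \left(- \frac{1}{49476}\right) = 467710 \left(- \frac{1}{49476}\right) = - \frac{233855}{24738}$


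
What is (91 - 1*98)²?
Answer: 49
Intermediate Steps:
(91 - 1*98)² = (91 - 98)² = (-7)² = 49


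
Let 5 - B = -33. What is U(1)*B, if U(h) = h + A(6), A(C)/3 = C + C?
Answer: 1406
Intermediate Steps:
A(C) = 6*C (A(C) = 3*(C + C) = 3*(2*C) = 6*C)
U(h) = 36 + h (U(h) = h + 6*6 = h + 36 = 36 + h)
B = 38 (B = 5 - 1*(-33) = 5 + 33 = 38)
U(1)*B = (36 + 1)*38 = 37*38 = 1406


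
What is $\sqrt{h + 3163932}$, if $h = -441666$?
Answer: $3 \sqrt{302474} \approx 1649.9$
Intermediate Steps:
$\sqrt{h + 3163932} = \sqrt{-441666 + 3163932} = \sqrt{2722266} = 3 \sqrt{302474}$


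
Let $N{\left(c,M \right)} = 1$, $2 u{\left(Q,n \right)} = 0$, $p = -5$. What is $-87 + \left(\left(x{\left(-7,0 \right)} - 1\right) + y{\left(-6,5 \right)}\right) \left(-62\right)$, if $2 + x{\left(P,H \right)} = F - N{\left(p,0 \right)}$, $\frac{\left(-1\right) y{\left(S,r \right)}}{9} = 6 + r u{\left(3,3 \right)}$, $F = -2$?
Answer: $3633$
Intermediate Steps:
$u{\left(Q,n \right)} = 0$ ($u{\left(Q,n \right)} = \frac{1}{2} \cdot 0 = 0$)
$y{\left(S,r \right)} = -54$ ($y{\left(S,r \right)} = - 9 \left(6 + r 0\right) = - 9 \left(6 + 0\right) = \left(-9\right) 6 = -54$)
$x{\left(P,H \right)} = -5$ ($x{\left(P,H \right)} = -2 - 3 = -5$)
$-87 + \left(\left(x{\left(-7,0 \right)} - 1\right) + y{\left(-6,5 \right)}\right) \left(-62\right) = -87 + \left(\left(-5 - 1\right) - 54\right) \left(-62\right) = -87 + \left(-6 - 54\right) \left(-62\right) = -87 - -3720 = -87 + 3720 = 3633$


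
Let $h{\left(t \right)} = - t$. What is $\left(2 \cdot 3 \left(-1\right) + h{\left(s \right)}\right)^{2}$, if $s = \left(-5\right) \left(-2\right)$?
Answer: $256$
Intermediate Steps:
$s = 10$
$\left(2 \cdot 3 \left(-1\right) + h{\left(s \right)}\right)^{2} = \left(2 \cdot 3 \left(-1\right) - 10\right)^{2} = \left(6 \left(-1\right) - 10\right)^{2} = \left(-6 - 10\right)^{2} = \left(-16\right)^{2} = 256$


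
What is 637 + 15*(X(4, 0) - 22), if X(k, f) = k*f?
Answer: 307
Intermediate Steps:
X(k, f) = f*k
637 + 15*(X(4, 0) - 22) = 637 + 15*(0*4 - 22) = 637 + 15*(0 - 22) = 637 + 15*(-22) = 637 - 330 = 307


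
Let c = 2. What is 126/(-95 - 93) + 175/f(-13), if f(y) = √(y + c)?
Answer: -63/94 - 175*I*√11/11 ≈ -0.67021 - 52.764*I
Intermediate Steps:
f(y) = √(2 + y) (f(y) = √(y + 2) = √(2 + y))
126/(-95 - 93) + 175/f(-13) = 126/(-95 - 93) + 175/(√(2 - 13)) = 126/(-188) + 175/(√(-11)) = 126*(-1/188) + 175/((I*√11)) = -63/94 + 175*(-I*√11/11) = -63/94 - 175*I*√11/11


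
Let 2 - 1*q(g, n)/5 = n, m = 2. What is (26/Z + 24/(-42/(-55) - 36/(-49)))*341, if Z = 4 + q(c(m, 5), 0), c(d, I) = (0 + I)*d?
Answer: 28715269/4711 ≈ 6095.4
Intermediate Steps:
c(d, I) = I*d
q(g, n) = 10 - 5*n
Z = 14 (Z = 4 + (10 - 5*0) = 4 + (10 + 0) = 4 + 10 = 14)
(26/Z + 24/(-42/(-55) - 36/(-49)))*341 = (26/14 + 24/(-42/(-55) - 36/(-49)))*341 = (26*(1/14) + 24/(-42*(-1/55) - 36*(-1/49)))*341 = (13/7 + 24/(42/55 + 36/49))*341 = (13/7 + 24/(4038/2695))*341 = (13/7 + 24*(2695/4038))*341 = (13/7 + 10780/673)*341 = (84209/4711)*341 = 28715269/4711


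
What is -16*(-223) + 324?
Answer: 3892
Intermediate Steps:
-16*(-223) + 324 = 3568 + 324 = 3892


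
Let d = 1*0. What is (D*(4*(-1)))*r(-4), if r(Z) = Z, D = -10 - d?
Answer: -160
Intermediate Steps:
d = 0
D = -10 (D = -10 - 1*0 = -10 + 0 = -10)
(D*(4*(-1)))*r(-4) = -40*(-1)*(-4) = -10*(-4)*(-4) = 40*(-4) = -160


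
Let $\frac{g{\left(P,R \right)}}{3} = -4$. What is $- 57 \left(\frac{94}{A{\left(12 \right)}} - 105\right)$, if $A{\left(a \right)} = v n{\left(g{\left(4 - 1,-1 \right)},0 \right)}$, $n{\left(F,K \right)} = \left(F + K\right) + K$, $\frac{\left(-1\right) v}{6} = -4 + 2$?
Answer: $\frac{144533}{24} \approx 6022.2$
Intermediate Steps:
$v = 12$ ($v = - 6 \left(-4 + 2\right) = \left(-6\right) \left(-2\right) = 12$)
$g{\left(P,R \right)} = -12$ ($g{\left(P,R \right)} = 3 \left(-4\right) = -12$)
$n{\left(F,K \right)} = F + 2 K$
$A{\left(a \right)} = -144$ ($A{\left(a \right)} = 12 \left(-12 + 2 \cdot 0\right) = 12 \left(-12 + 0\right) = 12 \left(-12\right) = -144$)
$- 57 \left(\frac{94}{A{\left(12 \right)}} - 105\right) = - 57 \left(\frac{94}{-144} - 105\right) = - 57 \left(94 \left(- \frac{1}{144}\right) - 105\right) = - 57 \left(- \frac{47}{72} - 105\right) = \left(-57\right) \left(- \frac{7607}{72}\right) = \frac{144533}{24}$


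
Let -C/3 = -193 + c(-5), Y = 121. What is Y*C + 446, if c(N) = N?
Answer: 72320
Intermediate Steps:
C = 594 (C = -3*(-193 - 5) = -3*(-198) = 594)
Y*C + 446 = 121*594 + 446 = 71874 + 446 = 72320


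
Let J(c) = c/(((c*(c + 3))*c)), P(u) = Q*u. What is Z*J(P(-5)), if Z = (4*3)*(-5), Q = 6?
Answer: -2/27 ≈ -0.074074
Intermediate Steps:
P(u) = 6*u
Z = -60 (Z = 12*(-5) = -60)
J(c) = 1/(c*(3 + c)) (J(c) = c/(((c*(3 + c))*c)) = c/((c**2*(3 + c))) = c*(1/(c**2*(3 + c))) = 1/(c*(3 + c)))
Z*J(P(-5)) = -60/((6*(-5))*(3 + 6*(-5))) = -60/((-30)*(3 - 30)) = -(-2)/(-27) = -(-2)*(-1)/27 = -60*1/810 = -2/27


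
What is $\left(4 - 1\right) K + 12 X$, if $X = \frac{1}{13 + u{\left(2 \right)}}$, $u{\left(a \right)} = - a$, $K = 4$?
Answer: $\frac{144}{11} \approx 13.091$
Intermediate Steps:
$X = \frac{1}{11}$ ($X = \frac{1}{13 - 2} = \frac{1}{11} \approx 0.090909$)
$\left(4 - 1\right) K + 12 X = \left(4 - 1\right) 4 + 12 \cdot \frac{1}{11} = 3 \cdot 4 + \frac{12}{11} = 12 + \frac{12}{11} = \frac{144}{11}$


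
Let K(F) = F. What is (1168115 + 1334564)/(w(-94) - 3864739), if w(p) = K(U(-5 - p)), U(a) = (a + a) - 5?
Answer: -2502679/3864566 ≈ -0.64760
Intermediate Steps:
U(a) = -5 + 2*a (U(a) = 2*a - 5 = -5 + 2*a)
w(p) = -15 - 2*p (w(p) = -5 + 2*(-5 - p) = -5 + (-10 - 2*p) = -15 - 2*p)
(1168115 + 1334564)/(w(-94) - 3864739) = (1168115 + 1334564)/((-15 - 2*(-94)) - 3864739) = 2502679/((-15 + 188) - 3864739) = 2502679/(173 - 3864739) = 2502679/(-3864566) = 2502679*(-1/3864566) = -2502679/3864566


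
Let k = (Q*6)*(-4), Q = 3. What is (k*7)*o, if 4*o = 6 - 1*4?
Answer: -252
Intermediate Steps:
o = ½ (o = (6 - 1*4)/4 = (6 - 4)/4 = (¼)*2 = ½ ≈ 0.50000)
k = -72 (k = (3*6)*(-4) = 18*(-4) = -72)
(k*7)*o = -72*7*(½) = -504*½ = -252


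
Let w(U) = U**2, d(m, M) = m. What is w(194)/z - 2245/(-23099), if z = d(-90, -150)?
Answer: -434575957/1039455 ≈ -418.08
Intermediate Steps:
z = -90
w(194)/z - 2245/(-23099) = 194**2/(-90) - 2245/(-23099) = 37636*(-1/90) - 2245*(-1/23099) = -18818/45 + 2245/23099 = -434575957/1039455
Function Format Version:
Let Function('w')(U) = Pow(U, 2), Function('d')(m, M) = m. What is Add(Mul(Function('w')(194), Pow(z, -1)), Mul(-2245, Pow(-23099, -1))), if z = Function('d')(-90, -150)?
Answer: Rational(-434575957, 1039455) ≈ -418.08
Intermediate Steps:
z = -90
Add(Mul(Function('w')(194), Pow(z, -1)), Mul(-2245, Pow(-23099, -1))) = Add(Mul(Pow(194, 2), Pow(-90, -1)), Mul(-2245, Pow(-23099, -1))) = Add(Mul(37636, Rational(-1, 90)), Mul(-2245, Rational(-1, 23099))) = Add(Rational(-18818, 45), Rational(2245, 23099)) = Rational(-434575957, 1039455)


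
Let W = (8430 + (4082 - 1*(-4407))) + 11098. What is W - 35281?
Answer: -7264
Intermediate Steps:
W = 28017 (W = (8430 + (4082 + 4407)) + 11098 = (8430 + 8489) + 11098 = 16919 + 11098 = 28017)
W - 35281 = 28017 - 35281 = -7264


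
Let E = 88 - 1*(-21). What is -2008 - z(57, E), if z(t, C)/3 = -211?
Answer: -1375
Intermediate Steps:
E = 109 (E = 88 + 21 = 109)
z(t, C) = -633 (z(t, C) = 3*(-211) = -633)
-2008 - z(57, E) = -2008 - 1*(-633) = -2008 + 633 = -1375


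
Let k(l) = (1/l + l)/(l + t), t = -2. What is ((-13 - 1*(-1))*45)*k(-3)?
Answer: -360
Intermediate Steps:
k(l) = (l + 1/l)/(-2 + l) (k(l) = (1/l + l)/(l - 2) = (1/l + l)/(-2 + l) = (l + 1/l)/(-2 + l))
((-13 - 1*(-1))*45)*k(-3) = ((-13 - 1*(-1))*45)*((1 + (-3)**2)/((-3)*(-2 - 3))) = ((-13 + 1)*45)*(-1/3*(1 + 9)/(-5)) = (-12*45)*(-1/3*(-1/5)*10) = -540*2/3 = -360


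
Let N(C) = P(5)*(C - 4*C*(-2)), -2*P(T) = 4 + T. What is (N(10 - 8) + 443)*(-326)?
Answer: -118012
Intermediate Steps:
P(T) = -2 - T/2 (P(T) = -(4 + T)/2 = -2 - T/2)
N(C) = -81*C/2 (N(C) = (-2 - 1/2*5)*(C - 4*C*(-2)) = (-2 - 5/2)*(C + 8*C) = -81*C/2)
(N(10 - 8) + 443)*(-326) = (-81*(10 - 8)/2 + 443)*(-326) = (-81/2*2 + 443)*(-326) = (-81 + 443)*(-326) = 362*(-326) = -118012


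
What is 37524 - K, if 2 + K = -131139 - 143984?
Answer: 312649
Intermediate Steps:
K = -275125 (K = -2 + (-131139 - 143984) = -2 - 275123 = -275125)
37524 - K = 37524 - 1*(-275125) = 37524 + 275125 = 312649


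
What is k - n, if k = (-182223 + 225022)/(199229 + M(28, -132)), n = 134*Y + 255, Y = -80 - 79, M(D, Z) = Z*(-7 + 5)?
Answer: 4199569942/199493 ≈ 21051.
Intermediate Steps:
M(D, Z) = -2*Z (M(D, Z) = Z*(-2) = -2*Z)
Y = -159
n = -21051 (n = 134*(-159) + 255 = -21306 + 255 = -21051)
k = 42799/199493 (k = (-182223 + 225022)/(199229 - 2*(-132)) = 42799/(199229 + 264) = 42799/199493 ≈ 0.21454)
k - n = 42799/199493 - 1*(-21051) = 42799/199493 + 21051 = 4199569942/199493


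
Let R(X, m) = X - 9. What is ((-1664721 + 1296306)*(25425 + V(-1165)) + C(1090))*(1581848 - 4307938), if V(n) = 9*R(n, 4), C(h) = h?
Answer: 14923372863735550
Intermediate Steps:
R(X, m) = -9 + X
V(n) = -81 + 9*n (V(n) = 9*(-9 + n) = -81 + 9*n)
((-1664721 + 1296306)*(25425 + V(-1165)) + C(1090))*(1581848 - 4307938) = ((-1664721 + 1296306)*(25425 + (-81 + 9*(-1165))) + 1090)*(1581848 - 4307938) = (-368415*(25425 + (-81 - 10485)) + 1090)*(-2726090) = (-368415*(25425 - 10566) + 1090)*(-2726090) = (-368415*14859 + 1090)*(-2726090) = (-5474278485 + 1090)*(-2726090) = -5474277395*(-2726090) = 14923372863735550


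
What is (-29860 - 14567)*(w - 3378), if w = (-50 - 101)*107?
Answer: 867881445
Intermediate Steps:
w = -16157 (w = -151*107 = -16157)
(-29860 - 14567)*(w - 3378) = (-29860 - 14567)*(-16157 - 3378) = -44427*(-19535) = 867881445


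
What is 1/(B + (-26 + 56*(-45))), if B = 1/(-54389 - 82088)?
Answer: -136477/347470443 ≈ -0.00039277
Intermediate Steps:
B = -1/136477 (B = 1/(-136477) = -1/136477 ≈ -7.3272e-6)
1/(B + (-26 + 56*(-45))) = 1/(-1/136477 + (-26 + 56*(-45))) = 1/(-1/136477 + (-26 - 2520)) = 1/(-1/136477 - 2546) = 1/(-347470443/136477) = -136477/347470443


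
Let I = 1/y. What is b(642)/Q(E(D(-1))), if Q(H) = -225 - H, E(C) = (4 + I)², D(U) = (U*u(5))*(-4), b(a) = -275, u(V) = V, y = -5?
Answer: 6875/5986 ≈ 1.1485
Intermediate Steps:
I = -⅕ (I = 1/(-5) = -⅕ ≈ -0.20000)
D(U) = -20*U (D(U) = (U*5)*(-4) = (5*U)*(-4) = -20*U)
E(C) = 361/25 (E(C) = (4 - ⅕)² = (19/5)² = 361/25)
b(642)/Q(E(D(-1))) = -275/(-225 - 1*361/25) = -275/(-225 - 361/25) = -275/(-5986/25) = -275*(-25/5986) = 6875/5986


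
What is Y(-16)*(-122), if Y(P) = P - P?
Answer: 0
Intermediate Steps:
Y(P) = 0
Y(-16)*(-122) = 0*(-122) = 0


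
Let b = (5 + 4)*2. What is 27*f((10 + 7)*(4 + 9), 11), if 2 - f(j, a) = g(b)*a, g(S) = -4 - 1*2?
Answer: 1836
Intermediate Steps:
b = 18 (b = 9*2 = 18)
g(S) = -6 (g(S) = -4 - 2 = -6)
f(j, a) = 2 + 6*a (f(j, a) = 2 - (-6)*a = 2 + 6*a)
27*f((10 + 7)*(4 + 9), 11) = 27*(2 + 6*11) = 27*(2 + 66) = 27*68 = 1836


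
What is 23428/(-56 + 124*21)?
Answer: 5857/637 ≈ 9.1947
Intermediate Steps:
23428/(-56 + 124*21) = 23428/(-56 + 2604) = 23428/2548 = 23428*(1/2548) = 5857/637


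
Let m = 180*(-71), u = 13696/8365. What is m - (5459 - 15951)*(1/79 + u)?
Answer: 2994470408/660835 ≈ 4531.3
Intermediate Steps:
u = 13696/8365 (u = 13696*(1/8365) = 13696/8365 ≈ 1.6373)
m = -12780
m - (5459 - 15951)*(1/79 + u) = -12780 - (5459 - 15951)*(1/79 + 13696/8365) = -12780 - (-10492)*(1/79 + 13696/8365) = -12780 - (-10492)*1090349/660835 = -12780 - 1*(-11439941708/660835) = -12780 + 11439941708/660835 = 2994470408/660835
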